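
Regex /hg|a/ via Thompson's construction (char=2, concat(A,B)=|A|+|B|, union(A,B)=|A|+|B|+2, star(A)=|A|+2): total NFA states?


Syntax tree has 3 char leaf(s), 1 union(s), 0 star(s)
chars contribute 3×2 = 6; each union adds +2; each star adds +2
Total: 6 + 2 + 0 = 8 states


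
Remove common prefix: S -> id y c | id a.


Common prefix: 'id'
Factored: S -> id S', S' -> y c | a


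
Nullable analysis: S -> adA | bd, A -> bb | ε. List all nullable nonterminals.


A nonterminal is nullable iff some alternative derives ε (directly, or every symbol in it is nullable)
Nullable: {A}


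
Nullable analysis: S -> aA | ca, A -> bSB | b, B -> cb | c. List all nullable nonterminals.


A nonterminal is nullable iff some alternative derives ε (directly, or every symbol in it is nullable)
Nullable: {}


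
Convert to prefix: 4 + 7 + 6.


left-to-right (same/higher precedence on left): tree is (+ (+ 4 7) 6)
Prefix: + + 4 7 6


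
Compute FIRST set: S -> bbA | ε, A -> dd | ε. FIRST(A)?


Per alternative of A: FIRST(dd) = {d}; FIRST(ε) = {ε}
FIRST(A) = {d, ε}


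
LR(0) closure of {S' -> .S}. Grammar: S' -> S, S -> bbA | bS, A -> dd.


Start: S' -> .S
For each item with dot before a nonterminal B, add B -> .γ for every B-production
Closure: [S' -> .S, S -> .bbA, S -> .bS]


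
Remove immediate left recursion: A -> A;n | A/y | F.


Left-recursive alternatives: A;n, A/y; non-recursive: F
Introduce A': A -> FA', A' -> ;nA' | /yA' | ε


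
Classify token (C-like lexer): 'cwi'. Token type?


Pattern: letter/underscore followed by alphanumerics, not a keyword
Type: IDENTIFIER


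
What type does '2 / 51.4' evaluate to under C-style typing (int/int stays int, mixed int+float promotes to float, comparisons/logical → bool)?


Operand types: int / float
Rule: mixed int/float promotes to float; int/int stays int
Result type: float


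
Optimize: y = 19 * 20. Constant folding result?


19 * 20 = 380 at compile time
Optimized: y = 380


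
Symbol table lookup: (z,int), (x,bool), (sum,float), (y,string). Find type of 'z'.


Lookup 'z' → type int


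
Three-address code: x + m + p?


Break into single-operator statements:
t1 = x + m
t2 = t1 + p


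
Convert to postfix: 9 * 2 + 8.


Left to right (same or higher precedence on left)
Postfix: 9 2 * 8 +


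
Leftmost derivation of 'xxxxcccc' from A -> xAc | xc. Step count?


Derivation: A => xAc => xxAcc => xxxAccc => xxxxcccc
Steps: 4


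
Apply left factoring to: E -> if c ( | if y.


Common prefix: 'if'
Factored: E -> if E', E' -> c ( | y


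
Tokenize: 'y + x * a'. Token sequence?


Scan left to right, longest-match per lexeme
Tokens: ID(y), OP(+), ID(x), OP(*), ID(a)


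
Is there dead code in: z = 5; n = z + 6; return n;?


z is read by n's definition; n is returned
No dead code


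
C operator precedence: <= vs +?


'+' is additive (level 9); '<=' is relational (level 7)
Higher level binds tighter
'+' has higher precedence than '<='


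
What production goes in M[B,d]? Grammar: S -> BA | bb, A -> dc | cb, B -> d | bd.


For [B, d]: 'd' ∈ FIRST(d)
Entry: B -> d


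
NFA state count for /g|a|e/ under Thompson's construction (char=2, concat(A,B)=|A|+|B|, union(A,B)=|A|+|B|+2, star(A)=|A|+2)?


Syntax tree has 3 char leaf(s), 2 union(s), 0 star(s)
chars contribute 3×2 = 6; each union adds +2; each star adds +2
Total: 6 + 4 + 0 = 10 states


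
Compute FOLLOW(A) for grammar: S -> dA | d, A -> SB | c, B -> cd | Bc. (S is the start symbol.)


$ ∈ FOLLOW(S). For each A -> αBβ: add FIRST(β)\{ε} to FOLLOW(B); if β nullable, add FOLLOW(A).
FOLLOW(A) = {$, c}


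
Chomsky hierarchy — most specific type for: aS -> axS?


LHS has context (more than one symbol) and |LHS| ≤ |RHS|
Classification: Type 1 (Context-Sensitive)


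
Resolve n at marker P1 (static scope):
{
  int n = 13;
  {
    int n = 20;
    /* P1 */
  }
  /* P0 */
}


n declared in the same block as P1
n = 20


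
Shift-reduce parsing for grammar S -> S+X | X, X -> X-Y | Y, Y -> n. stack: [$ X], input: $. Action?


lookahead ∉ {-} so X won't extend; reduce S -> X
Action: reduce (S -> X)


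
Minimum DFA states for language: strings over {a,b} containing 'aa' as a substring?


KMP-style automaton: 2 progress states + 1 absorbing accept = 3
Minimal DFA: 3 states


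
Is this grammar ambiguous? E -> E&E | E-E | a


'a&a-a' has two parse trees (no precedence encoded between & and -)
Ambiguous


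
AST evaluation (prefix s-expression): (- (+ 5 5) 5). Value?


Evaluate inner: (+ 5 5) = 10
Evaluate root: (- 10 5) = 5
Result: 5


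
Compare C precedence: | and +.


'+' is additive (level 9); '|' is bitwise OR (level 3)
Higher level binds tighter
'+' has higher precedence than '|'


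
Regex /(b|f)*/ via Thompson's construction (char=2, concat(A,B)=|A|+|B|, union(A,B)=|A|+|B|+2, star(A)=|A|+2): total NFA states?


Syntax tree has 2 char leaf(s), 1 union(s), 1 star(s)
chars contribute 2×2 = 4; each union adds +2; each star adds +2
Total: 4 + 2 + 2 = 8 states


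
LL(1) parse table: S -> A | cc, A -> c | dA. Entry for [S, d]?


For [S, d]: 'd' ∈ FIRST(A)
Entry: S -> A


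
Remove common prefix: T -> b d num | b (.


Common prefix: 'b'
Factored: T -> b T', T' -> d num | (


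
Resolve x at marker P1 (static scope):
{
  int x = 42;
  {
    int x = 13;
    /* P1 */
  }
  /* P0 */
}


x declared in the same block as P1
x = 13


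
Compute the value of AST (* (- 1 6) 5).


Evaluate inner: (- 1 6) = -5
Evaluate root: (* -5 5) = -25
Result: -25


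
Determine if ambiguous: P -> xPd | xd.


balanced x^n…d^n: each string has a unique parse
Unambiguous


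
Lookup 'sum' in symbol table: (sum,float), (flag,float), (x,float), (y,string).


Lookup 'sum' → type float


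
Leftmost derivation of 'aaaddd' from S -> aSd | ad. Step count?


Derivation: S => aSd => aaSdd => aaaddd
Steps: 3


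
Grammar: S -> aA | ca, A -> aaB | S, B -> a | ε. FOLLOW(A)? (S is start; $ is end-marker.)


$ ∈ FOLLOW(S). For each A -> αBβ: add FIRST(β)\{ε} to FOLLOW(B); if β nullable, add FOLLOW(A).
FOLLOW(A) = {$}


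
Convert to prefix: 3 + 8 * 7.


'*' binds tighter: tree is (+ 3 (* 8 7))
Prefix: + 3 * 8 7


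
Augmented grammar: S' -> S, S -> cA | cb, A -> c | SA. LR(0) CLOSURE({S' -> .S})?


Start: S' -> .S
For each item with dot before a nonterminal B, add B -> .γ for every B-production
Closure: [S' -> .S, S -> .cA, S -> .cb]


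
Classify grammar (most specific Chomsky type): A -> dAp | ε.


Single nonterminal LHS, but d^n p^n is not regular
Classification: Type 2 (Context-Free)


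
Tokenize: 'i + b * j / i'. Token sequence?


Scan left to right, longest-match per lexeme
Tokens: ID(i), OP(+), ID(b), OP(*), ID(j), OP(/), ID(i)


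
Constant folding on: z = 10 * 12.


10 * 12 = 120 at compile time
Optimized: z = 120


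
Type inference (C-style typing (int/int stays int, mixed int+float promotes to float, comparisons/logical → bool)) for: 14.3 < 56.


Operand types: float < int
Rule: comparison yields bool
Result type: bool


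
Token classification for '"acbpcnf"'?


Pattern: double-quoted sequence
Type: STRING_LITERAL


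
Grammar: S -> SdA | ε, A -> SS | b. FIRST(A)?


Per alternative of A: FIRST(SS) = {d, ε}; FIRST(b) = {b}
FIRST(A) = {b, d, ε}


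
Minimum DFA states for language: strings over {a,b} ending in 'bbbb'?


Track the longest suffix of input matching a prefix of 'bbbb': 5 classes (prefixes of length 0..4)
Minimal DFA: 5 states


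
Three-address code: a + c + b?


Break into single-operator statements:
t1 = a + c
t2 = t1 + b


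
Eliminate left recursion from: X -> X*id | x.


Left-recursive alternatives: X*id; non-recursive: x
Introduce X': X -> xX', X' -> *idX' | ε


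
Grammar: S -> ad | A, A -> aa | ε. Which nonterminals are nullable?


A nonterminal is nullable iff some alternative derives ε (directly, or every symbol in it is nullable)
Nullable: {A, S}


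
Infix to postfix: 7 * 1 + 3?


Left to right (same or higher precedence on left)
Postfix: 7 1 * 3 +


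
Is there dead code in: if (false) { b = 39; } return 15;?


condition is constant false, so the whole block is unreachable
Dead: 'if (false) { b = 39; }'


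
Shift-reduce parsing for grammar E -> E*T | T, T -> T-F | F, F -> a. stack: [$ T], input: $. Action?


lookahead ∉ {-} so T won't extend; reduce E -> T
Action: reduce (E -> T)


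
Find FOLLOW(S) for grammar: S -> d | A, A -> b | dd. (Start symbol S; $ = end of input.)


$ ∈ FOLLOW(S). For each A -> αBβ: add FIRST(β)\{ε} to FOLLOW(B); if β nullable, add FOLLOW(A).
FOLLOW(S) = {$}


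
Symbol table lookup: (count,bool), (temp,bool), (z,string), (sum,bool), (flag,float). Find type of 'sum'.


Lookup 'sum' → type bool


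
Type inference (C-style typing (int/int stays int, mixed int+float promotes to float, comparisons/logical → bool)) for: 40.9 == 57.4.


Operand types: float == float
Rule: comparison yields bool
Result type: bool


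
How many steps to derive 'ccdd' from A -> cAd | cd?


Derivation: A => cAd => ccdd
Steps: 2


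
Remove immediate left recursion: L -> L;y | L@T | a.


Left-recursive alternatives: L;y, L@T; non-recursive: a
Introduce L': L -> aL', L' -> ;yL' | @TL' | ε


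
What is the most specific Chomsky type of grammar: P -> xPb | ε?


Single nonterminal LHS, but x^n b^n is not regular
Classification: Type 2 (Context-Free)


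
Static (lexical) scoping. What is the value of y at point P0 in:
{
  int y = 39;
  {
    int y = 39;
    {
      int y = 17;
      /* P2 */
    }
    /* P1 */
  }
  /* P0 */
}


y declared in the same block as P0
y = 39


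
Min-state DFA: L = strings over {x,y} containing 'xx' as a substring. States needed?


KMP-style automaton: 2 progress states + 1 absorbing accept = 3
Minimal DFA: 3 states


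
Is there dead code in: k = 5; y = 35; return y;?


k is assigned but never read
Dead: 'k = 5'


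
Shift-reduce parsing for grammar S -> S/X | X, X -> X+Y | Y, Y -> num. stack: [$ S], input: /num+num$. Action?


shift '/' to continue S -> S/X
Action: shift


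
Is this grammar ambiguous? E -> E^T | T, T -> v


precedence layered via separate nonterminal T: deterministic
Unambiguous


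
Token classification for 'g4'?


Pattern: letter/underscore followed by alphanumerics, not a keyword
Type: IDENTIFIER


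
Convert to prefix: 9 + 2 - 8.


left-to-right (same/higher precedence on left): tree is (- (+ 9 2) 8)
Prefix: - + 9 2 8


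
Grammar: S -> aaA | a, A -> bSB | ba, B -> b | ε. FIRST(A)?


Per alternative of A: FIRST(bSB) = {b}; FIRST(ba) = {b}
FIRST(A) = {b}


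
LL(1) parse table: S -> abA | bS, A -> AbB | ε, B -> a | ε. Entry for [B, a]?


For [B, a]: 'a' ∈ FIRST(a)
Entry: B -> a


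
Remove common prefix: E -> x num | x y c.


Common prefix: 'x'
Factored: E -> x E', E' -> num | y c


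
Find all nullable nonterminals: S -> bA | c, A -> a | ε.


A nonterminal is nullable iff some alternative derives ε (directly, or every symbol in it is nullable)
Nullable: {A}


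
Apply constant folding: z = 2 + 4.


2 + 4 = 6 at compile time
Optimized: z = 6


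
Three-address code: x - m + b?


Break into single-operator statements:
t1 = x - m
t2 = t1 + b


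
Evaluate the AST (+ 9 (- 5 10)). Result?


Evaluate inner: (- 5 10) = -5
Evaluate root: (+ 9 -5) = 4
Result: 4


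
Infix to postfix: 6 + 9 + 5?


Left to right (same or higher precedence on left)
Postfix: 6 9 + 5 +


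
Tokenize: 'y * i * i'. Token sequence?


Scan left to right, longest-match per lexeme
Tokens: ID(y), OP(*), ID(i), OP(*), ID(i)


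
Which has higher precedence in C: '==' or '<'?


'<' is relational (level 7); '==' is equality (level 6)
Higher level binds tighter
'<' has higher precedence than '=='


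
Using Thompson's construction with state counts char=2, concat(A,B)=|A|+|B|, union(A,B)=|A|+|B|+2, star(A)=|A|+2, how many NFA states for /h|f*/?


Syntax tree has 2 char leaf(s), 1 union(s), 1 star(s)
chars contribute 2×2 = 4; each union adds +2; each star adds +2
Total: 4 + 2 + 2 = 8 states


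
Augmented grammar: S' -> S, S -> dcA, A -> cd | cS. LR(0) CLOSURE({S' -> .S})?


Start: S' -> .S
For each item with dot before a nonterminal B, add B -> .γ for every B-production
Closure: [S' -> .S, S -> .dcA]


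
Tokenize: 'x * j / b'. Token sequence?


Scan left to right, longest-match per lexeme
Tokens: ID(x), OP(*), ID(j), OP(/), ID(b)


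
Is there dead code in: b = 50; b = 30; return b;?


first assignment to b is overwritten before any read
Dead: 'b = 50'


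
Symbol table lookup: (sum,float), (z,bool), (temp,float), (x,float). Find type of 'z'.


Lookup 'z' → type bool


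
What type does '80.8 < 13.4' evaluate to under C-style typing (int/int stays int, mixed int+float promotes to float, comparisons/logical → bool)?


Operand types: float < float
Rule: comparison yields bool
Result type: bool


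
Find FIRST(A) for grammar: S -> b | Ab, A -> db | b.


Per alternative of A: FIRST(db) = {d}; FIRST(b) = {b}
FIRST(A) = {b, d}


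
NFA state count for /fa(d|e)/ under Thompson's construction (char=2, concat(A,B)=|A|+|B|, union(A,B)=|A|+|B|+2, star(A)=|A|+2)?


Syntax tree has 4 char leaf(s), 1 union(s), 0 star(s)
chars contribute 4×2 = 8; each union adds +2; each star adds +2
Total: 8 + 2 + 0 = 10 states


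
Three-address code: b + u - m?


Break into single-operator statements:
t1 = b + u
t2 = t1 - m


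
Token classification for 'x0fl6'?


Pattern: letter/underscore followed by alphanumerics, not a keyword
Type: IDENTIFIER


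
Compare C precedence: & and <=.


'<=' is relational (level 7); '&' is bitwise AND (level 5)
Higher level binds tighter
'<=' has higher precedence than '&'


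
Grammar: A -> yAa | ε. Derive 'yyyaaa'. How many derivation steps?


Derivation: A => yAa => yyAaa => yyyAaaa => yyyaaa
Steps: 4


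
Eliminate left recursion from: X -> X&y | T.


Left-recursive alternatives: X&y; non-recursive: T
Introduce X': X -> TX', X' -> &yX' | ε


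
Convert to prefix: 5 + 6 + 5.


left-to-right (same/higher precedence on left): tree is (+ (+ 5 6) 5)
Prefix: + + 5 6 5


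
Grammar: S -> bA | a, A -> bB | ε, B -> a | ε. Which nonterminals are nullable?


A nonterminal is nullable iff some alternative derives ε (directly, or every symbol in it is nullable)
Nullable: {A, B}


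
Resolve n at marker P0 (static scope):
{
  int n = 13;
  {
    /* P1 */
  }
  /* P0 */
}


n declared in the same block as P0
n = 13


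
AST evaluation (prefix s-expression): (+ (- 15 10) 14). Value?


Evaluate inner: (- 15 10) = 5
Evaluate root: (+ 5 14) = 19
Result: 19


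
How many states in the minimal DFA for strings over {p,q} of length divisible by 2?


Track length mod 2: states 0..1, accept at 0
Minimal DFA: 2 states


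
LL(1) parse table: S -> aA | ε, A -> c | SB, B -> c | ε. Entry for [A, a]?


For [A, a]: 'a' ∈ FIRST(SB)
Entry: A -> SB


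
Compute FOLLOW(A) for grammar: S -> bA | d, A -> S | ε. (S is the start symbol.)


$ ∈ FOLLOW(S). For each A -> αBβ: add FIRST(β)\{ε} to FOLLOW(B); if β nullable, add FOLLOW(A).
FOLLOW(A) = {$}


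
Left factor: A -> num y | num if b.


Common prefix: 'num'
Factored: A -> num A', A' -> y | if b


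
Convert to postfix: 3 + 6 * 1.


* has higher precedence, evaluate 6*1 first
Postfix: 3 6 1 * +


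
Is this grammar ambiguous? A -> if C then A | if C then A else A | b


dangling else: 'if C then if C then b else b' parses two ways
Ambiguous


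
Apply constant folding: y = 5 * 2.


5 * 2 = 10 at compile time
Optimized: y = 10


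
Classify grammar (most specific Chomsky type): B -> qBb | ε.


Single nonterminal LHS, but q^n b^n is not regular
Classification: Type 2 (Context-Free)


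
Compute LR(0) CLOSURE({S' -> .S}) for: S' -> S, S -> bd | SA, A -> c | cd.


Start: S' -> .S
For each item with dot before a nonterminal B, add B -> .γ for every B-production
Closure: [S' -> .S, S -> .bd, S -> .SA]


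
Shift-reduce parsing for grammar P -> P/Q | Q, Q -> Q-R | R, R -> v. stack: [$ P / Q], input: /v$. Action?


handle 'P/Q' on top; lookahead ∈ FOLLOW(P) = {/, $}
Action: reduce (P -> P/Q)


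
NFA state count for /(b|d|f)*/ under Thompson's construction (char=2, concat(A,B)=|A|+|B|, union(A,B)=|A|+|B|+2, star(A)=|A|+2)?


Syntax tree has 3 char leaf(s), 2 union(s), 1 star(s)
chars contribute 3×2 = 6; each union adds +2; each star adds +2
Total: 6 + 4 + 2 = 12 states


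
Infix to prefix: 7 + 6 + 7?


left-to-right (same/higher precedence on left): tree is (+ (+ 7 6) 7)
Prefix: + + 7 6 7


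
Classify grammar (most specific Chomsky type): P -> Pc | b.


Left-linear: every RHS is a terminal or one nonterminal followed by a terminal
Classification: Type 3 (Regular)


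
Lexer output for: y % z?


Scan left to right, longest-match per lexeme
Tokens: ID(y), OP(%), ID(z)


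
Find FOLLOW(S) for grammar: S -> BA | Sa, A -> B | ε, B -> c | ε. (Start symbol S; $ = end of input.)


$ ∈ FOLLOW(S). For each A -> αBβ: add FIRST(β)\{ε} to FOLLOW(B); if β nullable, add FOLLOW(A).
FOLLOW(S) = {$, a}


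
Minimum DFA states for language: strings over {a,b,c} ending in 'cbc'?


Track the longest suffix of input matching a prefix of 'cbc': 4 classes (prefixes of length 0..3)
Minimal DFA: 4 states


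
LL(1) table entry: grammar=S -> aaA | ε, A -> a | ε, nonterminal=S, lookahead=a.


For [S, a]: 'a' ∈ FIRST(aaA)
Entry: S -> aaA


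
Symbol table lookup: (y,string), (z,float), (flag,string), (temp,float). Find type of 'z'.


Lookup 'z' → type float


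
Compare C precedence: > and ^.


'>' is relational (level 7); '^' is bitwise XOR (level 4)
Higher level binds tighter
'>' has higher precedence than '^'


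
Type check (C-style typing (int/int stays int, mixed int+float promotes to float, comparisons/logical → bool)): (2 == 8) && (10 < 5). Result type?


Operand types: bool && bool
Rule: logical operators take bool operands and yield bool
Result type: bool


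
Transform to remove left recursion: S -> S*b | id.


Left-recursive alternatives: S*b; non-recursive: id
Introduce S': S -> idS', S' -> *bS' | ε


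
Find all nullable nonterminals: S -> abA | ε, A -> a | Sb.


A nonterminal is nullable iff some alternative derives ε (directly, or every symbol in it is nullable)
Nullable: {S}


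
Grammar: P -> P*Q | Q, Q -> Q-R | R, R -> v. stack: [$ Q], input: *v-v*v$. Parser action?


lookahead ∉ {-} so Q won't extend; reduce P -> Q
Action: reduce (P -> Q)


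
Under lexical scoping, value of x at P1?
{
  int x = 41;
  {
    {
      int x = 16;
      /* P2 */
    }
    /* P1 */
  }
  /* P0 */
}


P1's block does not declare x; resolves to the enclosing declaration at depth 0
x = 41


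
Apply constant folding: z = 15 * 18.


15 * 18 = 270 at compile time
Optimized: z = 270


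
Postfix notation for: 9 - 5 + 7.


Left to right (same or higher precedence on left)
Postfix: 9 5 - 7 +


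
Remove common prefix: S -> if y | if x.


Common prefix: 'if'
Factored: S -> if S', S' -> y | x


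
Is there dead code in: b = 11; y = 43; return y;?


b is assigned but never read
Dead: 'b = 11'


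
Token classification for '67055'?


Pattern: digits only
Type: INTEGER_LITERAL


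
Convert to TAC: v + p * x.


Break into single-operator statements:
t1 = p * x
t2 = v + t1


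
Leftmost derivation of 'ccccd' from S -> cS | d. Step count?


Derivation: S => cS => ccS => cccS => ccccS => ccccd
Steps: 5


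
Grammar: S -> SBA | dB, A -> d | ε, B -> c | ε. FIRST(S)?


Per alternative of S: FIRST(SBA) = {d}; FIRST(dB) = {d}
FIRST(S) = {d}


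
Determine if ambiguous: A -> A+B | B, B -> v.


precedence layered via separate nonterminal B: deterministic
Unambiguous


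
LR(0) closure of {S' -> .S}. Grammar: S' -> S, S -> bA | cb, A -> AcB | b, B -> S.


Start: S' -> .S
For each item with dot before a nonterminal B, add B -> .γ for every B-production
Closure: [S' -> .S, S -> .bA, S -> .cb]


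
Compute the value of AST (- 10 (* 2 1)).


Evaluate inner: (* 2 1) = 2
Evaluate root: (- 10 2) = 8
Result: 8


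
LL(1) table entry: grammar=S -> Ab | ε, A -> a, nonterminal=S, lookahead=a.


For [S, a]: 'a' ∈ FIRST(Ab)
Entry: S -> Ab


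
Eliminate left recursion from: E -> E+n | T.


Left-recursive alternatives: E+n; non-recursive: T
Introduce E': E -> TE', E' -> +nE' | ε


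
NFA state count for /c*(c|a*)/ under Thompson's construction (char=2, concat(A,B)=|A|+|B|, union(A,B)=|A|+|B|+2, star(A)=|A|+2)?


Syntax tree has 3 char leaf(s), 1 union(s), 2 star(s)
chars contribute 3×2 = 6; each union adds +2; each star adds +2
Total: 6 + 2 + 4 = 12 states


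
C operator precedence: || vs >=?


'>=' is relational (level 7); '||' is logical OR (level 1)
Higher level binds tighter
'>=' has higher precedence than '||'


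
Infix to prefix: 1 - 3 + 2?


left-to-right (same/higher precedence on left): tree is (+ (- 1 3) 2)
Prefix: + - 1 3 2


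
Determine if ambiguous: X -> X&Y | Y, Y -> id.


precedence layered via separate nonterminal Y: deterministic
Unambiguous


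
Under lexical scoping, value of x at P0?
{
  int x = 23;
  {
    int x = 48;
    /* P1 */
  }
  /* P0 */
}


x declared in the same block as P0
x = 23


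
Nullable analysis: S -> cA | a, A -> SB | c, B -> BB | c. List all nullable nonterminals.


A nonterminal is nullable iff some alternative derives ε (directly, or every symbol in it is nullable)
Nullable: {}


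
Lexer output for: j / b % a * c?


Scan left to right, longest-match per lexeme
Tokens: ID(j), OP(/), ID(b), OP(%), ID(a), OP(*), ID(c)


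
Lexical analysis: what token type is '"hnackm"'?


Pattern: double-quoted sequence
Type: STRING_LITERAL


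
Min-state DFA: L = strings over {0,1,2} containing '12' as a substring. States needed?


KMP-style automaton: 2 progress states + 1 absorbing accept = 3
Minimal DFA: 3 states


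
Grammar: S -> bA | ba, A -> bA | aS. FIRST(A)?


Per alternative of A: FIRST(bA) = {b}; FIRST(aS) = {a}
FIRST(A) = {a, b}


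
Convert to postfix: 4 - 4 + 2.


Left to right (same or higher precedence on left)
Postfix: 4 4 - 2 +


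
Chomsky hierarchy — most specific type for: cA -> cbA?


LHS has context (more than one symbol) and |LHS| ≤ |RHS|
Classification: Type 1 (Context-Sensitive)


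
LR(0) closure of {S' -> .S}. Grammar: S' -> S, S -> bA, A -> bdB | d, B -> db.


Start: S' -> .S
For each item with dot before a nonterminal B, add B -> .γ for every B-production
Closure: [S' -> .S, S -> .bA]


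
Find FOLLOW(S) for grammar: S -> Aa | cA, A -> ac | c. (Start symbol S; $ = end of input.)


$ ∈ FOLLOW(S). For each A -> αBβ: add FIRST(β)\{ε} to FOLLOW(B); if β nullable, add FOLLOW(A).
FOLLOW(S) = {$}


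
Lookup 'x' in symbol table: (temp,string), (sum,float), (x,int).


Lookup 'x' → type int


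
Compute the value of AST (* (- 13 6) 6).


Evaluate inner: (- 13 6) = 7
Evaluate root: (* 7 6) = 42
Result: 42


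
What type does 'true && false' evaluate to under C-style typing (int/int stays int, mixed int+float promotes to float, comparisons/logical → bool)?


Operand types: bool && bool
Rule: logical operators take bool operands and yield bool
Result type: bool


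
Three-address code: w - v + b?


Break into single-operator statements:
t1 = w - v
t2 = t1 + b


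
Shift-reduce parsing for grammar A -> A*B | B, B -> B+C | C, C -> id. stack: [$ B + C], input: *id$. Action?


handle 'B+C' on top
Action: reduce (B -> B+C)


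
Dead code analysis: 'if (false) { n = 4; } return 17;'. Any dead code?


condition is constant false, so the whole block is unreachable
Dead: 'if (false) { n = 4; }'


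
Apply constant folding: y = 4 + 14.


4 + 14 = 18 at compile time
Optimized: y = 18


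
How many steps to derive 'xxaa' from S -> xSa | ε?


Derivation: S => xSa => xxSaa => xxaa
Steps: 3


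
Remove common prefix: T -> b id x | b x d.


Common prefix: 'b'
Factored: T -> b T', T' -> id x | x d


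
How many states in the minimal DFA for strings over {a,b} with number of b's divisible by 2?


Track (count of b) mod 2: states 0..1, accept at 0
Minimal DFA: 2 states


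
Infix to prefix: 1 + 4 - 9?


left-to-right (same/higher precedence on left): tree is (- (+ 1 4) 9)
Prefix: - + 1 4 9


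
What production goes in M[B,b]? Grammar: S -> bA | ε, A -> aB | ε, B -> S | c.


For [B, b]: 'b' ∈ FIRST(S)
Entry: B -> S


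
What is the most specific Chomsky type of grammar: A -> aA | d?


Right-linear: every RHS is a terminal or a terminal followed by one nonterminal
Classification: Type 3 (Regular)


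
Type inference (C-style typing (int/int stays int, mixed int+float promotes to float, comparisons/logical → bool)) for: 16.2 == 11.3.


Operand types: float == float
Rule: comparison yields bool
Result type: bool


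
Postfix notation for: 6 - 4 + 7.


Left to right (same or higher precedence on left)
Postfix: 6 4 - 7 +


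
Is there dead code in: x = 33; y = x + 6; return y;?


x is read by y's definition; y is returned
No dead code


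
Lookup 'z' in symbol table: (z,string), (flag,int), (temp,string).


Lookup 'z' → type string


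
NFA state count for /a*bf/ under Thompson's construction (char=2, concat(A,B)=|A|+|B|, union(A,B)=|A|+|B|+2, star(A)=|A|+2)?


Syntax tree has 3 char leaf(s), 0 union(s), 1 star(s)
chars contribute 3×2 = 6; each union adds +2; each star adds +2
Total: 6 + 0 + 2 = 8 states


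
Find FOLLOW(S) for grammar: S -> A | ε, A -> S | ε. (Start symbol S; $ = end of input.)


$ ∈ FOLLOW(S). For each A -> αBβ: add FIRST(β)\{ε} to FOLLOW(B); if β nullable, add FOLLOW(A).
FOLLOW(S) = {$}


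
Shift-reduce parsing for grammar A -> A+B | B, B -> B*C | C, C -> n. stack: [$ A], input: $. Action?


start symbol A on stack, input exhausted
Action: accept


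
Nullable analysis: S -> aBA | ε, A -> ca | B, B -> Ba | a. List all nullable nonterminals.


A nonterminal is nullable iff some alternative derives ε (directly, or every symbol in it is nullable)
Nullable: {S}


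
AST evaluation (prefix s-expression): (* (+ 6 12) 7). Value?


Evaluate inner: (+ 6 12) = 18
Evaluate root: (* 18 7) = 126
Result: 126


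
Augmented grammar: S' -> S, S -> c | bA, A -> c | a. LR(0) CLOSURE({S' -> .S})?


Start: S' -> .S
For each item with dot before a nonterminal B, add B -> .γ for every B-production
Closure: [S' -> .S, S -> .c, S -> .bA]


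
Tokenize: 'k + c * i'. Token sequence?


Scan left to right, longest-match per lexeme
Tokens: ID(k), OP(+), ID(c), OP(*), ID(i)


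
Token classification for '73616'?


Pattern: digits only
Type: INTEGER_LITERAL


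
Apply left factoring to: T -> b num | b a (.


Common prefix: 'b'
Factored: T -> b T', T' -> num | a (


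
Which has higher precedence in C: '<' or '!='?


'<' is relational (level 7); '!=' is equality (level 6)
Higher level binds tighter
'<' has higher precedence than '!='


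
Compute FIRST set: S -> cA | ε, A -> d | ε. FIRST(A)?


Per alternative of A: FIRST(d) = {d}; FIRST(ε) = {ε}
FIRST(A) = {d, ε}


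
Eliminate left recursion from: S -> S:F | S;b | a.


Left-recursive alternatives: S:F, S;b; non-recursive: a
Introduce S': S -> aS', S' -> :FS' | ;bS' | ε


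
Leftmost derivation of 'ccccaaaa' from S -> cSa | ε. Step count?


Derivation: S => cSa => ccSaa => cccSaaa => ccccSaaaa => ccccaaaa
Steps: 5


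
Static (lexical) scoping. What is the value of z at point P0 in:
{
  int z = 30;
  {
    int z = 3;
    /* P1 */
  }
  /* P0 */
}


z declared in the same block as P0
z = 30


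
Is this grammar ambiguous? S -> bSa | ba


balanced b^n…a^n: each string has a unique parse
Unambiguous


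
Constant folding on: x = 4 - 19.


4 - 19 = -15 at compile time
Optimized: x = -15


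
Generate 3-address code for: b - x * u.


Break into single-operator statements:
t1 = x * u
t2 = b - t1


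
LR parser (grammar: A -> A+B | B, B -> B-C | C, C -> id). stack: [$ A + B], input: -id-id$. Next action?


'-' can extend B; shift to build B -> B-C
Action: shift


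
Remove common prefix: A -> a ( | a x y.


Common prefix: 'a'
Factored: A -> a A', A' -> ( | x y


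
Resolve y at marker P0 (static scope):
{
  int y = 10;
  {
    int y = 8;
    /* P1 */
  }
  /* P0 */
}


y declared in the same block as P0
y = 10


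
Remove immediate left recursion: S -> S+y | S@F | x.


Left-recursive alternatives: S+y, S@F; non-recursive: x
Introduce S': S -> xS', S' -> +yS' | @FS' | ε


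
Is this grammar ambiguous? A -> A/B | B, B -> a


precedence layered via separate nonterminal B: deterministic
Unambiguous


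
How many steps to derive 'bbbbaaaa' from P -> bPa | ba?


Derivation: P => bPa => bbPaa => bbbPaaa => bbbbaaaa
Steps: 4


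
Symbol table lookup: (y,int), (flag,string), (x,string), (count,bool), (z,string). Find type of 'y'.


Lookup 'y' → type int


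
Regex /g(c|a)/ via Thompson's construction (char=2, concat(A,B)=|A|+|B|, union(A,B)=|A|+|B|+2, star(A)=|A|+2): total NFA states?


Syntax tree has 3 char leaf(s), 1 union(s), 0 star(s)
chars contribute 3×2 = 6; each union adds +2; each star adds +2
Total: 6 + 2 + 0 = 8 states


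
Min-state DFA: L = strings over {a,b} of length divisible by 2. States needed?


Track length mod 2: states 0..1, accept at 0
Minimal DFA: 2 states


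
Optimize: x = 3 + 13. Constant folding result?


3 + 13 = 16 at compile time
Optimized: x = 16


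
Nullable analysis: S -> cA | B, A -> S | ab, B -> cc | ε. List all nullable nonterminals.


A nonterminal is nullable iff some alternative derives ε (directly, or every symbol in it is nullable)
Nullable: {A, B, S}


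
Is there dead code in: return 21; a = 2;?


statement follows a return and is unreachable
Dead: 'a = 2'


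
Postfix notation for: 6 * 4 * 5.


Left to right (same or higher precedence on left)
Postfix: 6 4 * 5 *


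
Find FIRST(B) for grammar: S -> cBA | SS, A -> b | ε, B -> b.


Per alternative of B: FIRST(b) = {b}
FIRST(B) = {b}


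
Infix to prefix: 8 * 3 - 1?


left-to-right (same/higher precedence on left): tree is (- (* 8 3) 1)
Prefix: - * 8 3 1


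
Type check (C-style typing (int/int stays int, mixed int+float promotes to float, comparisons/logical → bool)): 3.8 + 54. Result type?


Operand types: float + int
Rule: mixed int/float promotes to float; int/int stays int
Result type: float


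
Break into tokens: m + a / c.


Scan left to right, longest-match per lexeme
Tokens: ID(m), OP(+), ID(a), OP(/), ID(c)


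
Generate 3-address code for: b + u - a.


Break into single-operator statements:
t1 = b + u
t2 = t1 - a


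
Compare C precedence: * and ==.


'*' is multiplicative (level 10); '==' is equality (level 6)
Higher level binds tighter
'*' has higher precedence than '=='


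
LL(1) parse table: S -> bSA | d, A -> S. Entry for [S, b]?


For [S, b]: 'b' ∈ FIRST(bSA)
Entry: S -> bSA


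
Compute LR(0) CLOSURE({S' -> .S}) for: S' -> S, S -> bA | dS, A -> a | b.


Start: S' -> .S
For each item with dot before a nonterminal B, add B -> .γ for every B-production
Closure: [S' -> .S, S -> .bA, S -> .dS]


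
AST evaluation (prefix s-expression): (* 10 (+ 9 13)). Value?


Evaluate inner: (+ 9 13) = 22
Evaluate root: (* 10 22) = 220
Result: 220


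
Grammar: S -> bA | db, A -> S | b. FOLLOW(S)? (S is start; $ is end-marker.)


$ ∈ FOLLOW(S). For each A -> αBβ: add FIRST(β)\{ε} to FOLLOW(B); if β nullable, add FOLLOW(A).
FOLLOW(S) = {$}


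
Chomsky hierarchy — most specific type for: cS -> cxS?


LHS has context (more than one symbol) and |LHS| ≤ |RHS|
Classification: Type 1 (Context-Sensitive)


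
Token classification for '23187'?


Pattern: digits only
Type: INTEGER_LITERAL


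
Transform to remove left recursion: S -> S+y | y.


Left-recursive alternatives: S+y; non-recursive: y
Introduce S': S -> yS', S' -> +yS' | ε


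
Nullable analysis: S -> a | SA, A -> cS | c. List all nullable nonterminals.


A nonterminal is nullable iff some alternative derives ε (directly, or every symbol in it is nullable)
Nullable: {}


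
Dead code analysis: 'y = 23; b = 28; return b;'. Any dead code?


y is assigned but never read
Dead: 'y = 23'


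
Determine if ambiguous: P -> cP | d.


right-linear, alternatives start with distinct terminals 'c' vs 'd': unique leftmost derivation
Unambiguous


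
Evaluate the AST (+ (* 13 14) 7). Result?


Evaluate inner: (* 13 14) = 182
Evaluate root: (+ 182 7) = 189
Result: 189


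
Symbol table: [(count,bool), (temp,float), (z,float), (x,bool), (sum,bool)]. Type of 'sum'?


Lookup 'sum' → type bool


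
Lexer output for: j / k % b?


Scan left to right, longest-match per lexeme
Tokens: ID(j), OP(/), ID(k), OP(%), ID(b)


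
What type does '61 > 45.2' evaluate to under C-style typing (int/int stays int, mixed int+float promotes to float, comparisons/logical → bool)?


Operand types: int > float
Rule: comparison yields bool
Result type: bool


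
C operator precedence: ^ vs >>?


'>>' is shift (level 8); '^' is bitwise XOR (level 4)
Higher level binds tighter
'>>' has higher precedence than '^'


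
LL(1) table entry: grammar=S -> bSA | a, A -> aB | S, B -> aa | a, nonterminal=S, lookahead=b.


For [S, b]: 'b' ∈ FIRST(bSA)
Entry: S -> bSA


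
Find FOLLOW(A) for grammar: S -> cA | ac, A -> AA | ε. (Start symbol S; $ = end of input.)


$ ∈ FOLLOW(S). For each A -> αBβ: add FIRST(β)\{ε} to FOLLOW(B); if β nullable, add FOLLOW(A).
FOLLOW(A) = {$}


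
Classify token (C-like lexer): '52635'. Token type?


Pattern: digits only
Type: INTEGER_LITERAL


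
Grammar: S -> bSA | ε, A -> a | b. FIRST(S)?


Per alternative of S: FIRST(bSA) = {b}; FIRST(ε) = {ε}
FIRST(S) = {b, ε}


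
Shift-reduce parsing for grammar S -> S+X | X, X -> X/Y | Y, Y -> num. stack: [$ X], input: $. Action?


lookahead ∉ {/} so X won't extend; reduce S -> X
Action: reduce (S -> X)


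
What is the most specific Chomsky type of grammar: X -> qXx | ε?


Single nonterminal LHS, but q^n x^n is not regular
Classification: Type 2 (Context-Free)


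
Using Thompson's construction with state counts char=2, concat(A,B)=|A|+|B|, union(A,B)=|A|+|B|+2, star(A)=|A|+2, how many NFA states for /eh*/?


Syntax tree has 2 char leaf(s), 0 union(s), 1 star(s)
chars contribute 2×2 = 4; each union adds +2; each star adds +2
Total: 4 + 0 + 2 = 6 states


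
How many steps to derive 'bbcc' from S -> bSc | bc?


Derivation: S => bSc => bbcc
Steps: 2


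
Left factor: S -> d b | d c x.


Common prefix: 'd'
Factored: S -> d S', S' -> b | c x


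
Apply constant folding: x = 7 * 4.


7 * 4 = 28 at compile time
Optimized: x = 28


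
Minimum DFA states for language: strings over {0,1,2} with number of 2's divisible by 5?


Track (count of 2) mod 5: states 0..4, accept at 0
Minimal DFA: 5 states


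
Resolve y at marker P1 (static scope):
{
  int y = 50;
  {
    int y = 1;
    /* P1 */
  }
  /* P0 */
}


y declared in the same block as P1
y = 1


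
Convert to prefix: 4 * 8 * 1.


left-to-right (same/higher precedence on left): tree is (* (* 4 8) 1)
Prefix: * * 4 8 1


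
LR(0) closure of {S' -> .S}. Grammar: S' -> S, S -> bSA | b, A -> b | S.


Start: S' -> .S
For each item with dot before a nonterminal B, add B -> .γ for every B-production
Closure: [S' -> .S, S -> .bSA, S -> .b]


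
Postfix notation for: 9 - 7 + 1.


Left to right (same or higher precedence on left)
Postfix: 9 7 - 1 +


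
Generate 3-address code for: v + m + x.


Break into single-operator statements:
t1 = v + m
t2 = t1 + x


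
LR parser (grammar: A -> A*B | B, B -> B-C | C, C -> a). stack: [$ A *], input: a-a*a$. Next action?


no handle ('A*' is not any RHS); shift 'a'
Action: shift


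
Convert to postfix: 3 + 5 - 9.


Left to right (same or higher precedence on left)
Postfix: 3 5 + 9 -


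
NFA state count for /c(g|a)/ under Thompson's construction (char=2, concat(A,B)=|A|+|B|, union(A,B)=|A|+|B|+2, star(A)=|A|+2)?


Syntax tree has 3 char leaf(s), 1 union(s), 0 star(s)
chars contribute 3×2 = 6; each union adds +2; each star adds +2
Total: 6 + 2 + 0 = 8 states


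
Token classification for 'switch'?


Pattern: reserved word
Type: KEYWORD


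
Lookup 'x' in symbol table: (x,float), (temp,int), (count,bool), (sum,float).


Lookup 'x' → type float


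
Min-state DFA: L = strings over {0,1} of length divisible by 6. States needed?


Track length mod 6: states 0..5, accept at 0
Minimal DFA: 6 states


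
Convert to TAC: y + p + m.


Break into single-operator statements:
t1 = y + p
t2 = t1 + m


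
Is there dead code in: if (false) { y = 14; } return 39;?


condition is constant false, so the whole block is unreachable
Dead: 'if (false) { y = 14; }'


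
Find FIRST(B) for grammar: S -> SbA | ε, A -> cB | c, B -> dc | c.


Per alternative of B: FIRST(dc) = {d}; FIRST(c) = {c}
FIRST(B) = {c, d}


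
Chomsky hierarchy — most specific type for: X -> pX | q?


Right-linear: every RHS is a terminal or a terminal followed by one nonterminal
Classification: Type 3 (Regular)


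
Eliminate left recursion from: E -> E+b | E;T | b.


Left-recursive alternatives: E+b, E;T; non-recursive: b
Introduce E': E -> bE', E' -> +bE' | ;TE' | ε


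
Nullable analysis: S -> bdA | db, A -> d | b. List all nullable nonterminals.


A nonterminal is nullable iff some alternative derives ε (directly, or every symbol in it is nullable)
Nullable: {}


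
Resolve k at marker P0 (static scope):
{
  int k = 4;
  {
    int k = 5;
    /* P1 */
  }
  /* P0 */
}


k declared in the same block as P0
k = 4


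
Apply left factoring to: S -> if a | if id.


Common prefix: 'if'
Factored: S -> if S', S' -> a | id


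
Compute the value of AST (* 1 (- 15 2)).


Evaluate inner: (- 15 2) = 13
Evaluate root: (* 1 13) = 13
Result: 13


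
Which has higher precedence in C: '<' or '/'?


'/' is multiplicative (level 10); '<' is relational (level 7)
Higher level binds tighter
'/' has higher precedence than '<'


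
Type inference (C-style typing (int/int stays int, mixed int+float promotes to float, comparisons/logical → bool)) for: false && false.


Operand types: bool && bool
Rule: logical operators take bool operands and yield bool
Result type: bool


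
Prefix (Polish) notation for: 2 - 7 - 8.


left-to-right (same/higher precedence on left): tree is (- (- 2 7) 8)
Prefix: - - 2 7 8


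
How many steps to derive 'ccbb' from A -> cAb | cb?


Derivation: A => cAb => ccbb
Steps: 2
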